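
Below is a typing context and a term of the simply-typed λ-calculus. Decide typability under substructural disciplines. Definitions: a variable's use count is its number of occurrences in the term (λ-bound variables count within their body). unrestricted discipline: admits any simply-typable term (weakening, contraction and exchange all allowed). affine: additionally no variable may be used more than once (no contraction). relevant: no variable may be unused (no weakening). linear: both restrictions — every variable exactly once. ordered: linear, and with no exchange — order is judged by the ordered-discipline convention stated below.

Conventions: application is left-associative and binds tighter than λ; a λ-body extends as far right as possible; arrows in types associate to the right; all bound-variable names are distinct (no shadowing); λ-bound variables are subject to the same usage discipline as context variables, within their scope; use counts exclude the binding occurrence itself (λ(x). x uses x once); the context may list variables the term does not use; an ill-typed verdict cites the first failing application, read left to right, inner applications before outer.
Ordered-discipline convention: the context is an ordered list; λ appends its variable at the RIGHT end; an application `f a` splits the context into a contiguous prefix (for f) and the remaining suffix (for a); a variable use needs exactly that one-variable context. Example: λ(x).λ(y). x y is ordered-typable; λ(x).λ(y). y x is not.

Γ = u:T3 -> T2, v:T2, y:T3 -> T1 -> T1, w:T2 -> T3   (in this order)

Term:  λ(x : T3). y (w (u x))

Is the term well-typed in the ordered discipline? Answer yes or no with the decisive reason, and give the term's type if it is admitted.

no — needs weakening: v unused
variable uses: u=1, v=0, y=1, w=1, x (bound)=1
left-to-right use order: y, w, u, x
typing: well-typed — term : T3 -> T1 -> T1
all disciplines: ordered ✗ · linear ✗ · affine ✓ · relevant ✗ · unrestricted ✓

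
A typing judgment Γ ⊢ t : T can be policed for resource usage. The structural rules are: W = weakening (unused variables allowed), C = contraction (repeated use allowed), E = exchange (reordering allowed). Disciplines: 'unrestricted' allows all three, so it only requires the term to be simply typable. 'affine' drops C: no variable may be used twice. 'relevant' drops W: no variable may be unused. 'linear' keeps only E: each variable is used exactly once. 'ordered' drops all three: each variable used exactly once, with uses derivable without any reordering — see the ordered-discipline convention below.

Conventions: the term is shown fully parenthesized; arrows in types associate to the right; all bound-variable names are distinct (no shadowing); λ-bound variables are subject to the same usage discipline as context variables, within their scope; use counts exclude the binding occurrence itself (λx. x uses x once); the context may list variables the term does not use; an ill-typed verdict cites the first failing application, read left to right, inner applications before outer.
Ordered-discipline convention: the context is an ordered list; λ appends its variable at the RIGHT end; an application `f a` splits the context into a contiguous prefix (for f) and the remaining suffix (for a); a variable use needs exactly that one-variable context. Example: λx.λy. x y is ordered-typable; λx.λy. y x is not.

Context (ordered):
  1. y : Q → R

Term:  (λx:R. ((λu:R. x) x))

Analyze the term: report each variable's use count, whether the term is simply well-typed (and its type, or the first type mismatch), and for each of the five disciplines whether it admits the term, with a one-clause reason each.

use counts: y: 0×; x (λ-bound): 2×; u (λ-bound): 0×
left-to-right use order: x, x
typing: ✓ — R → R
ordered: ✗ — needs contraction — x ×2; unused: y, u — weakening required
linear: ✗ — needs contraction — x ×2; unused: y, u — weakening required
affine: ✗ — needs contraction — x ×2
relevant: ✗ — unused: y, u — weakening required
unrestricted: ✓ — type-checks (R → R) and nothing is barred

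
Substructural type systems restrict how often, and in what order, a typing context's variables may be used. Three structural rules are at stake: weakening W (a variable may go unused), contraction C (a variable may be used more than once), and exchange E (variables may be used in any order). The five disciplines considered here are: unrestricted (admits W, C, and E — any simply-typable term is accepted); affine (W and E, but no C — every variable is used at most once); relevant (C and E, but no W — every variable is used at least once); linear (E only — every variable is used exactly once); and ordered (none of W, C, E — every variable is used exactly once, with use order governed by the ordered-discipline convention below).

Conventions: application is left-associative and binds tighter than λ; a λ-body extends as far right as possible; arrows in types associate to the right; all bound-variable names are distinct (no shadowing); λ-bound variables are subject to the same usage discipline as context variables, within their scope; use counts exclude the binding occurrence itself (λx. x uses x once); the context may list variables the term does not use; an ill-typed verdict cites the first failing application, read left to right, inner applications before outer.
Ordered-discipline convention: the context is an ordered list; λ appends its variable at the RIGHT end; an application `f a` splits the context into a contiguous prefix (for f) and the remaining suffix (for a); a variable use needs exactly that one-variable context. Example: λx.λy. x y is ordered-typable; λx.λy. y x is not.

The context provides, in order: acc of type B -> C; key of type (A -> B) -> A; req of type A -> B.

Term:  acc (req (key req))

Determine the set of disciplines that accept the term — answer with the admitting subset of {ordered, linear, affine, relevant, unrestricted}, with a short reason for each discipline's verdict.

admitting disciplines: relevant, unrestricted
use counts: acc: 1×, key: 1×, req: 2×
order of uses: acc, req, key, req
typing: well-typed — term : C
ordered: ✗ — needs contraction — req ×2
linear: ✗ — needs contraction — req ×2
affine: ✗ — needs contraction — req ×2
relevant: ✓ — every one of acc, key, req appears
unrestricted: ✓ — simply typable at C; W, C, E all held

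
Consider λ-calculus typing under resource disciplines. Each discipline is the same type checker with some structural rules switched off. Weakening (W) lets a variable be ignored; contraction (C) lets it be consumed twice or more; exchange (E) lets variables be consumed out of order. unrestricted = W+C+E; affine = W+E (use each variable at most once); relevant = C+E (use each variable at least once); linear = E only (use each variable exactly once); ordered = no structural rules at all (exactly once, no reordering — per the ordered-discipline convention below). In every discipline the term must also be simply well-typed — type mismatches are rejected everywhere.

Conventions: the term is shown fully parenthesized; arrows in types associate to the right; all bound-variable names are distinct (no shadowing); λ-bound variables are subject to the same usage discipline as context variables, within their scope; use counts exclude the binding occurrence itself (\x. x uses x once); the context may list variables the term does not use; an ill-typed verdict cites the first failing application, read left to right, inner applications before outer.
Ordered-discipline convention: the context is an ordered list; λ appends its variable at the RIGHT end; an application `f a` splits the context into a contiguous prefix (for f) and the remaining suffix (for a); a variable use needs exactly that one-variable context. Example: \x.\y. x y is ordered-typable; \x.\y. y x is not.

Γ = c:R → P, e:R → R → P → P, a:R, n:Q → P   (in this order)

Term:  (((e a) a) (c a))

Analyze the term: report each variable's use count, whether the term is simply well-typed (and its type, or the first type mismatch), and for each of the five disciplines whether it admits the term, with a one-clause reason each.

use counts: c ×1; e ×1; a ×3; n ×0
order of uses: e, a, a, c, a
typing: the term checks, with type P
ordered ✗ (repeated use of a ×3; unused: n — weakening required)
linear ✗ (repeated use of a ×3; unused: n — weakening required)
affine ✗ (repeated use of a ×3)
relevant ✗ (unused: n — weakening required)
unrestricted ✓ (type-checks (P) and nothing is barred)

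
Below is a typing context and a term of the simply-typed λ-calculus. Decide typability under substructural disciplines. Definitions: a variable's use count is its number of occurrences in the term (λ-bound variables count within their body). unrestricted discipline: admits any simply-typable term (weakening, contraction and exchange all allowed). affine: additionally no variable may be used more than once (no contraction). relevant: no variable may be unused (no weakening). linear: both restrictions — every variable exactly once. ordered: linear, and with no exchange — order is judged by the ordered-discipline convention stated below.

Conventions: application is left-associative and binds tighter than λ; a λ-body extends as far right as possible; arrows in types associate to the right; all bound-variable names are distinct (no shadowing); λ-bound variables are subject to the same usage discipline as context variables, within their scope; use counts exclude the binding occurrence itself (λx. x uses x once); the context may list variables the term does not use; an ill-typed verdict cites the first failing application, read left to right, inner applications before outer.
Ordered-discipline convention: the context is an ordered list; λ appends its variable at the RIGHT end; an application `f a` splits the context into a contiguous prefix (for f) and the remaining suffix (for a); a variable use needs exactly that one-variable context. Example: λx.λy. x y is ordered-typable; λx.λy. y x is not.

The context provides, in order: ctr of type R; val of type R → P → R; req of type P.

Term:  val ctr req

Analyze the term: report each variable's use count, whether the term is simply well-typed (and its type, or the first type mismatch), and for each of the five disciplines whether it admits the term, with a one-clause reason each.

use counts: ctr: 1×; val: 1×; req: 1×
uses in reading order: val, ctr, req
typing: well-typed — term : R
ordered ✗ (no ordered split (uses run val, ctr, req))
linear ✓ (exactly-once usage across ctr, val, req)
affine ✓ (ctr, val, req: no repeats, contraction unneeded)
relevant ✓ (every one of ctr, val, req appears)
unrestricted ✓ (typability at R is all that's needed)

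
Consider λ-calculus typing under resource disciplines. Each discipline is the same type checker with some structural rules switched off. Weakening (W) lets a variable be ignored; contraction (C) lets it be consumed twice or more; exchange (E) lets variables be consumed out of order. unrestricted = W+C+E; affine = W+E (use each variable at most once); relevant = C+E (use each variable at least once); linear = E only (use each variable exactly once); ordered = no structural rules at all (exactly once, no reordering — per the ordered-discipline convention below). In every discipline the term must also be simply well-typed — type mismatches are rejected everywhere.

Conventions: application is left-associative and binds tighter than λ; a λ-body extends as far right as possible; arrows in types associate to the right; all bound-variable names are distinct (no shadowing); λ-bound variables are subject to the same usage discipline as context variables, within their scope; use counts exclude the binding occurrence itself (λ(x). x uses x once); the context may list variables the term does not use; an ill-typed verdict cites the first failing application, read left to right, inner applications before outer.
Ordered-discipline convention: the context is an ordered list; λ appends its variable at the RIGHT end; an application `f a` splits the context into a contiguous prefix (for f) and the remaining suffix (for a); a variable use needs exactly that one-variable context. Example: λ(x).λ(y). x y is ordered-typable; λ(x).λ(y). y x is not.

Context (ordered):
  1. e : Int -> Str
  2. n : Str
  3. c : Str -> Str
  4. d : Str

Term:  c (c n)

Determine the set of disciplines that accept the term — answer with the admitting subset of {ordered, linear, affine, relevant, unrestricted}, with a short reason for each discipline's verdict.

admitted by: unrestricted
use counts: e: 0×, n: 1×, c: 2×, d: 0×
left-to-right use order: c, c, n
typing: well-typed at Str
ordered: ✗ — needs contraction — c ×2; e, d left unused
linear: ✗ — needs contraction — c ×2; e, d left unused
affine: ✗ — needs contraction — c ×2
relevant: ✗ — e, d left unused
unrestricted: ✓ — well-typed at Str; no restrictions here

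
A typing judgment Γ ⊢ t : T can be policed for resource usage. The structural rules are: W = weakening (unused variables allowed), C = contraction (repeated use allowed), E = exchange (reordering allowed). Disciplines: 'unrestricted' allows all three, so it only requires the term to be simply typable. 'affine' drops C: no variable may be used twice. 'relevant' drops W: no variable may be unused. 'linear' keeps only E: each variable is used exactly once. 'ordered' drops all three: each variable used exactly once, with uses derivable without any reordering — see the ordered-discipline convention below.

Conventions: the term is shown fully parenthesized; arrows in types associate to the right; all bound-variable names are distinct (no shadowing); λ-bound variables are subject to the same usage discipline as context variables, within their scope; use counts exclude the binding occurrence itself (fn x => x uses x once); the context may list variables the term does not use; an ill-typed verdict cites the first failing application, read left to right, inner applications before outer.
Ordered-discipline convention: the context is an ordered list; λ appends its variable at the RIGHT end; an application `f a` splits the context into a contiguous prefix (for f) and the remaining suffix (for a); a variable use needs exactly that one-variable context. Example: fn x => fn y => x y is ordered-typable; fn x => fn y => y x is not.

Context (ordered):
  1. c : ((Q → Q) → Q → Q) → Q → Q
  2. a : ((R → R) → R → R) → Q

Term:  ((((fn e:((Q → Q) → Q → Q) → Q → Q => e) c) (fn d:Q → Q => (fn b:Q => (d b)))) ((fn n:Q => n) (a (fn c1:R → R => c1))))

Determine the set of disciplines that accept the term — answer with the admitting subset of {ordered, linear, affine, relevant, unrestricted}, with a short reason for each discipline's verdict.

accepted by: ordered, linear, affine, relevant, unrestricted
counts: c: 1×; a: 1×; e [bound]: 1×; d [bound]: 1×; b [bound]: 1×; n [bound]: 1×; c1 [bound]: 1×
left-to-right use order: e, c, d, b, n, a, c1
typing: ✓ — Q
ordered ✓ (c, a, e, d, b, n, c1: once each, no exchange needed)
linear ✓ (single use per variable (c, a, e, d, b, n, c1))
affine ✓ (at most one use each (c, a, e, d, b, n, c1))
relevant ✓ (every one of c, a, e, d, b, n, c1 appears)
unrestricted ✓ (well-typed at Q; no restrictions here)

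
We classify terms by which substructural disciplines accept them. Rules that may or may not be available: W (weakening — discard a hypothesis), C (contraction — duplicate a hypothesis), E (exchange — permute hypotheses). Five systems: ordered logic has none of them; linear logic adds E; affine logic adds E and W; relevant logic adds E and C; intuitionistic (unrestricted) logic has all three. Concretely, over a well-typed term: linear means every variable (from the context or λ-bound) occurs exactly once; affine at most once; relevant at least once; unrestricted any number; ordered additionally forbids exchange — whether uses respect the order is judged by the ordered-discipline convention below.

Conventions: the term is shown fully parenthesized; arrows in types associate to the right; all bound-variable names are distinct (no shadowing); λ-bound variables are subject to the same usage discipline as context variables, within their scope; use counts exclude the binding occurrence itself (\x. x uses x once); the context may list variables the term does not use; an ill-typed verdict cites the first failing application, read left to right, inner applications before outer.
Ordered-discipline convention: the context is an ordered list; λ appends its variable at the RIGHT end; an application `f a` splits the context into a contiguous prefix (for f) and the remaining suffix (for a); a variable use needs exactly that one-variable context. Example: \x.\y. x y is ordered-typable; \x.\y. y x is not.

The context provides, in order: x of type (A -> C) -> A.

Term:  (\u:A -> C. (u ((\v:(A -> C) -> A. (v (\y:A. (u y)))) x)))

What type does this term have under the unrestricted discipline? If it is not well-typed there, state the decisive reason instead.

term : (A -> C) -> C
variable uses: x ×1; u (bound) ×2; v (bound) ×1; y (bound) ×1
left-to-right use order: u, v, u, y, x
typing: the term checks, with type (A -> C) -> C
all disciplines: ordered ✗ | linear ✗ | affine ✗ | relevant ✓ | unrestricted ✓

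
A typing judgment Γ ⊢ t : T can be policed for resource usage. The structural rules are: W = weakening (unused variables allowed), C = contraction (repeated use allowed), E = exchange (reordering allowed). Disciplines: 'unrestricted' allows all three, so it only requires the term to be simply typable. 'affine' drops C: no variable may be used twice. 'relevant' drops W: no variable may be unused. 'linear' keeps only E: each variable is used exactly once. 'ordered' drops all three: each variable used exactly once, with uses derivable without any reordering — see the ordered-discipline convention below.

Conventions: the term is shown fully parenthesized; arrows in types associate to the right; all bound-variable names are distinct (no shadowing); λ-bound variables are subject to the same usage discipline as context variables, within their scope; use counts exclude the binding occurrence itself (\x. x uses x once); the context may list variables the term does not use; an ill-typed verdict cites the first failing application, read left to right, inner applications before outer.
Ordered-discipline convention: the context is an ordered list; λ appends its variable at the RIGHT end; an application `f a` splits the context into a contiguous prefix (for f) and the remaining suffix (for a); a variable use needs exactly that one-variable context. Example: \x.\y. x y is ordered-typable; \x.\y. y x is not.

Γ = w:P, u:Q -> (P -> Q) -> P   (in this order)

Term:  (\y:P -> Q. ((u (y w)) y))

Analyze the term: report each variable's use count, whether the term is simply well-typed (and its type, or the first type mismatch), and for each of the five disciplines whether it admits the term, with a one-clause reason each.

counts: w ×1, u ×1, y [bound] ×2
use order (left to right): u, y, w, y
typing: well-typed at (P -> Q) -> P
ordered ✗ (y ×2 used more than once (contraction))
linear ✗ (y ×2 used more than once (contraction))
affine ✗ (y ×2 used more than once (contraction))
relevant ✓ (at least one use each (w, u, y))
unrestricted ✓ (simply typable at (P -> Q) -> P; W, C, E all held)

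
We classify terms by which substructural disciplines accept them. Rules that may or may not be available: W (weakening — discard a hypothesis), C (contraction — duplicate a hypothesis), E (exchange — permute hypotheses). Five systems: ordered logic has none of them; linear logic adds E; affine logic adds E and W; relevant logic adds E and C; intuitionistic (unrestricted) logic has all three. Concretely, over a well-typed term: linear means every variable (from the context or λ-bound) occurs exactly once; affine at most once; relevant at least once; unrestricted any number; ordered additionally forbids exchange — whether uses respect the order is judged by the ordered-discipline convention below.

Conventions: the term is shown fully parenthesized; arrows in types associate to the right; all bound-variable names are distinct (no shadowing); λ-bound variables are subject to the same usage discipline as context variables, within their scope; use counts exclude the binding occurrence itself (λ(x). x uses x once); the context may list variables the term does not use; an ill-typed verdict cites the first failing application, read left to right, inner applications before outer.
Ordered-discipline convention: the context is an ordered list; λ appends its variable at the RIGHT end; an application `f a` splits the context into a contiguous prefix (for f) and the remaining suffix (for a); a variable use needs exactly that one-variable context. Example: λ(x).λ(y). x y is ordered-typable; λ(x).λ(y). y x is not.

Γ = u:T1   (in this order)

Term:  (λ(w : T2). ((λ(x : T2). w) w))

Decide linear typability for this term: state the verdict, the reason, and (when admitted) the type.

no — w ×2 used more than once (contraction); u, x left unused
use counts: u ×0; w [bound] ×2; x [bound] ×0
order of uses: w, w
typing: the term checks, with type T2 → T2
summary: ordered ✗, linear ✗, affine ✗, relevant ✗, unrestricted ✓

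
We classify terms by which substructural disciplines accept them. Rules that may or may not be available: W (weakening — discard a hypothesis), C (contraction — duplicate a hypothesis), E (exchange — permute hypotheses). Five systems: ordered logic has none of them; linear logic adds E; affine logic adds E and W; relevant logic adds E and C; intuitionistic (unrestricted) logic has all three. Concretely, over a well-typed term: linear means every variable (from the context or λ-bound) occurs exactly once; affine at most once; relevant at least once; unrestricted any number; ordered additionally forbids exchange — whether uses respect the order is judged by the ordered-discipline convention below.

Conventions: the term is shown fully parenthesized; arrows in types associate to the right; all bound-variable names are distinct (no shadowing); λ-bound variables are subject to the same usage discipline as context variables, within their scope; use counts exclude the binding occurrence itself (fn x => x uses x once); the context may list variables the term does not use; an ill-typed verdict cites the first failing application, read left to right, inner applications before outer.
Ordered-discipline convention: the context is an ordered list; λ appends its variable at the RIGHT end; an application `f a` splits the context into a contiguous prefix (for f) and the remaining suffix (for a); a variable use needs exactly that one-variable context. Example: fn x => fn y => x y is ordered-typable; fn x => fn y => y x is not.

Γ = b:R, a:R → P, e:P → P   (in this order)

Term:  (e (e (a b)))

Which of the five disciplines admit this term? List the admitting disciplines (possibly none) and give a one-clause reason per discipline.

accepted by: relevant, unrestricted
use counts: b ×1, a ×1, e ×2
order of uses: e, e, a, b
typing: well-typed — term : P
ordered: ✗, repeated use of e ×2
linear: ✗, repeated use of e ×2
affine: ✗, repeated use of e ×2
relevant: ✓, at least one use each (b, a, e)
unrestricted: ✓, typability at P is all that's needed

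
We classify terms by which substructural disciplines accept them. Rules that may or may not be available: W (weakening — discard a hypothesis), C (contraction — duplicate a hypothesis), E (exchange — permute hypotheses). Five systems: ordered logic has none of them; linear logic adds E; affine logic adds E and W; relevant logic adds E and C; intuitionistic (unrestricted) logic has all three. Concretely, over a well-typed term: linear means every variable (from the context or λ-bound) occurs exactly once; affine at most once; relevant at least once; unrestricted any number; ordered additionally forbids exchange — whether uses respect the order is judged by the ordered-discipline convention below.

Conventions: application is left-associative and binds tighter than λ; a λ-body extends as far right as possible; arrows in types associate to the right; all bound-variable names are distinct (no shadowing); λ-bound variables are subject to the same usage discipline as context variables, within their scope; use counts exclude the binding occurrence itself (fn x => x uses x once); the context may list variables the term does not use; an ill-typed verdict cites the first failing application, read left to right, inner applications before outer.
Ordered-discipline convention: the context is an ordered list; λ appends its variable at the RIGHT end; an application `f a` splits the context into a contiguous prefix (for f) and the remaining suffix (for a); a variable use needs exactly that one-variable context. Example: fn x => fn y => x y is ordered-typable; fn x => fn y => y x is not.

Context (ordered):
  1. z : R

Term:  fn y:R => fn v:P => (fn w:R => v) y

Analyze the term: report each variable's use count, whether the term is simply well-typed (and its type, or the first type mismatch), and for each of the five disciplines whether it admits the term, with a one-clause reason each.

variable uses: z: 0×, y [bound]: 1×, v [bound]: 1×, w [bound]: 0×
order of uses: v, y
typing: well-typed at R -> P -> P
ordered: ✗, unused: z, w — weakening required
linear: ✗, unused: z, w — weakening required
affine: ✓, no duplicate uses among z, y, v, w
relevant: ✗, unused: z, w — weakening required
unrestricted: ✓, type-checks (R -> P -> P) and nothing is barred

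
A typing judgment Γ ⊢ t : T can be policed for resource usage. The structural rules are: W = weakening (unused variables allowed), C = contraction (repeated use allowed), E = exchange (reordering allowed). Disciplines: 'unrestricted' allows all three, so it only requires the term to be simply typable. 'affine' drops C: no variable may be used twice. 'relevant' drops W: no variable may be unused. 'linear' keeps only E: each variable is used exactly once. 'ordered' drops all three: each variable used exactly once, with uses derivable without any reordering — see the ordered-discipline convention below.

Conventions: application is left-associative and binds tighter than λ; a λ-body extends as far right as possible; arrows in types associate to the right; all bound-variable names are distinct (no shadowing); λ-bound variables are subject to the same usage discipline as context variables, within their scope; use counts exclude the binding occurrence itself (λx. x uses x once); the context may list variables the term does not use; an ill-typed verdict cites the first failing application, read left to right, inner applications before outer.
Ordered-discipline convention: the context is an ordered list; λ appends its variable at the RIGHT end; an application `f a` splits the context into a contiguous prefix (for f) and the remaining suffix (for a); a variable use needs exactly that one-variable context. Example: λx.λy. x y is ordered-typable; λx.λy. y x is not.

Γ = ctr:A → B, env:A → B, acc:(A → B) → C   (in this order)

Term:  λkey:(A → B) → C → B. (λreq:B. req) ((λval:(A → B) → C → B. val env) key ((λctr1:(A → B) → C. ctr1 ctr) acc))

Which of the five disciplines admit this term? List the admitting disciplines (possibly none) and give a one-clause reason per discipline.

admitted by: linear, affine, relevant, unrestricted
usage: ctr: 1, env: 1, acc: 1, key (λ-bound): 1, req (λ-bound): 1, val (λ-bound): 1, ctr1 (λ-bound): 1
order of uses: req, val, env, key, ctr1, ctr, acc
typing: well-typed at ((A → B) → C → B) → B
ordered: ✗, use order req, val, env, key, ctr1, ctr, acc needs exchange
linear: ✓, each of ctr, env, acc, key, req, val, ctr1 used exactly once
affine: ✓, at most one use each (ctr, env, acc, key, req, val, ctr1)
relevant: ✓, at least one use each (ctr, env, acc, key, req, val, ctr1)
unrestricted: ✓, typability at ((A → B) → C → B) → B is all that's needed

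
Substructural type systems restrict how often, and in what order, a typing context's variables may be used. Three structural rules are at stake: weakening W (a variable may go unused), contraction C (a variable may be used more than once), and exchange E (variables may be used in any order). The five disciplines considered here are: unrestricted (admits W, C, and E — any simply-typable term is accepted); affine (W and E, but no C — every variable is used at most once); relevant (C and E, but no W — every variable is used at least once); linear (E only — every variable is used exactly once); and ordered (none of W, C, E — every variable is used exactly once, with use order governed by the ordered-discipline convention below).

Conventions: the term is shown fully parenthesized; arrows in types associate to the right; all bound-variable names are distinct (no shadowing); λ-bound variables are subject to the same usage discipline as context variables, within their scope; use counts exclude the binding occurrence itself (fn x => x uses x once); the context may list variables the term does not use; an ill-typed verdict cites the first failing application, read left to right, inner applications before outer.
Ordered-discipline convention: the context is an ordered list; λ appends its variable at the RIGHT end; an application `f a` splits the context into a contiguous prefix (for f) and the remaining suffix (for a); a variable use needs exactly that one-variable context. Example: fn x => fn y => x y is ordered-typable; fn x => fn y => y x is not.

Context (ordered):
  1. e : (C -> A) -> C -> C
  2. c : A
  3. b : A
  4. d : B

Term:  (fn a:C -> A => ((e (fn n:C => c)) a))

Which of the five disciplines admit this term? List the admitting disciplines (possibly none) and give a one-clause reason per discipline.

accepted by: none
variable uses: e: 1, c: 1, b: 0, d: 0, a (λ-bound): 1, n (λ-bound): 0
use order (left to right): e, c, a
typing: ill-typed: a function awaiting C gets C -> A
ordered ✗ (a type mismatch blocks all five)
linear ✗ (the type mismatch rejects it)
affine ✗ (not simply typable)
relevant ✗ (fails simple typing)
unrestricted ✗ (a type mismatch blocks all five)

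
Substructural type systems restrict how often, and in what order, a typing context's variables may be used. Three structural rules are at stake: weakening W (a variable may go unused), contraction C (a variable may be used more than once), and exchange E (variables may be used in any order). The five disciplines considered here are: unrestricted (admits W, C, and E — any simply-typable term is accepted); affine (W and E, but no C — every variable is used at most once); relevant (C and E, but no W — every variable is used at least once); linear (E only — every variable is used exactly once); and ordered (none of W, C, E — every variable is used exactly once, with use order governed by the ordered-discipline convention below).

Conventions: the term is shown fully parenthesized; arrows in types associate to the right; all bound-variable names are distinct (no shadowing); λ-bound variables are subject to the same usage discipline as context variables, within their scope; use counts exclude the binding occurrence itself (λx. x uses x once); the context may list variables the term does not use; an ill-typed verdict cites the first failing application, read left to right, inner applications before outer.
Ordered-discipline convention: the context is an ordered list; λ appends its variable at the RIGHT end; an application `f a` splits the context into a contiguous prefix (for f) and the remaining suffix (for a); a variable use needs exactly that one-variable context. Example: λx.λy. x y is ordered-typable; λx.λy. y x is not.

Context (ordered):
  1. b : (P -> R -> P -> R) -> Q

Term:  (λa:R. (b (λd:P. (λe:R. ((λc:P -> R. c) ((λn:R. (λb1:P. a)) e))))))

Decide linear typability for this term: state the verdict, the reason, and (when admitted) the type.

no — needs weakening: d, n, b1 unused
counts: b ×1, a [bound] ×1, d [bound] ×0, e [bound] ×1, c [bound] ×1, n [bound] ×0, b1 [bound] ×0
use order (left to right): b, c, a, e
typing: well-typed — term : R -> Q
per-discipline verdicts: ordered ✗ · linear ✗ · affine ✓ · relevant ✗ · unrestricted ✓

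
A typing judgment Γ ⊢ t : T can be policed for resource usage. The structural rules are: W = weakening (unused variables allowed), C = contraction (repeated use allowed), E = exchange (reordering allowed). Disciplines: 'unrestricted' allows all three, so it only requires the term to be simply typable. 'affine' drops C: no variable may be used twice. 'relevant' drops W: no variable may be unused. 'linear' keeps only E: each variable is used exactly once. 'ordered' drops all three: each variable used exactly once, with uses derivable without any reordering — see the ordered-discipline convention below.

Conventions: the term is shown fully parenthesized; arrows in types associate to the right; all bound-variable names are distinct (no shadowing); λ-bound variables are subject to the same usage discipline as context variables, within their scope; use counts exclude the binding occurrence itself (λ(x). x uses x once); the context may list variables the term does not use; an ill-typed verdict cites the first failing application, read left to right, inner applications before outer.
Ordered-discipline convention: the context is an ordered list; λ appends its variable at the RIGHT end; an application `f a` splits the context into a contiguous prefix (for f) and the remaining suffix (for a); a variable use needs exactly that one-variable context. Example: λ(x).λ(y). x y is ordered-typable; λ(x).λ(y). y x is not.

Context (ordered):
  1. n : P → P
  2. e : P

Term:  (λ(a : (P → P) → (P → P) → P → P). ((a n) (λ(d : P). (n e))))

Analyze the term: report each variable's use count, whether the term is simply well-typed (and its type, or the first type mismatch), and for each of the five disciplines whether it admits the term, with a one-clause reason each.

use counts: n: 2; e: 1; a [bound]: 1; d [bound]: 0
left-to-right use order: a, n, n, e
typing: well-typed at ((P → P) → (P → P) → P → P) → P → P
ordered: ✗, needs contraction — n ×2; d never used (weakening)
linear: ✗, needs contraction — n ×2; d never used (weakening)
affine: ✗, needs contraction — n ×2
relevant: ✗, d never used (weakening)
unrestricted: ✓, typability at ((P → P) → (P → P) → P → P) → P → P is all that's needed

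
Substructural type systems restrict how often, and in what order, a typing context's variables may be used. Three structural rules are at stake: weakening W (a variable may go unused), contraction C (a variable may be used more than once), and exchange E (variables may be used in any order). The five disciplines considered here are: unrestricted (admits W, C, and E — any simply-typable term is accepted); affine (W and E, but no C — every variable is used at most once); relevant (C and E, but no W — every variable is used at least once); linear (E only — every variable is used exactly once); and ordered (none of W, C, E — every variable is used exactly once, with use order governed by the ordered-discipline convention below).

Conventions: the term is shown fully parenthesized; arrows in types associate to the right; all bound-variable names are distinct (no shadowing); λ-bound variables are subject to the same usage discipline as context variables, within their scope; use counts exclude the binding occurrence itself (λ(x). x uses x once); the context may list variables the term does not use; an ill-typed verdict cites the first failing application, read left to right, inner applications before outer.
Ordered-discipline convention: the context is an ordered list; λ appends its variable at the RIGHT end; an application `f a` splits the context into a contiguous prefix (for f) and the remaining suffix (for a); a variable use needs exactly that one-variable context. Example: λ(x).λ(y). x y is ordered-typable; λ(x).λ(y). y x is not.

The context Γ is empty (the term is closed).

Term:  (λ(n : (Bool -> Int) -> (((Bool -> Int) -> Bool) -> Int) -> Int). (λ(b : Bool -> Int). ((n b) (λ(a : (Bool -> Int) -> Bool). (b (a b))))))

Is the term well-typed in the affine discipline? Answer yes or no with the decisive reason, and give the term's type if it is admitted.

no — uses contraction: b ×3
use counts: n (λ-bound)=1, b (λ-bound)=3, a (λ-bound)=1
order of uses: n, b, b, a, b
typing: well-typed — term : ((Bool -> Int) -> (((Bool -> Int) -> Bool) -> Int) -> Int) -> (Bool -> Int) -> Int
across the five disciplines: ordered ✗ · linear ✗ · affine ✗ · relevant ✓ · unrestricted ✓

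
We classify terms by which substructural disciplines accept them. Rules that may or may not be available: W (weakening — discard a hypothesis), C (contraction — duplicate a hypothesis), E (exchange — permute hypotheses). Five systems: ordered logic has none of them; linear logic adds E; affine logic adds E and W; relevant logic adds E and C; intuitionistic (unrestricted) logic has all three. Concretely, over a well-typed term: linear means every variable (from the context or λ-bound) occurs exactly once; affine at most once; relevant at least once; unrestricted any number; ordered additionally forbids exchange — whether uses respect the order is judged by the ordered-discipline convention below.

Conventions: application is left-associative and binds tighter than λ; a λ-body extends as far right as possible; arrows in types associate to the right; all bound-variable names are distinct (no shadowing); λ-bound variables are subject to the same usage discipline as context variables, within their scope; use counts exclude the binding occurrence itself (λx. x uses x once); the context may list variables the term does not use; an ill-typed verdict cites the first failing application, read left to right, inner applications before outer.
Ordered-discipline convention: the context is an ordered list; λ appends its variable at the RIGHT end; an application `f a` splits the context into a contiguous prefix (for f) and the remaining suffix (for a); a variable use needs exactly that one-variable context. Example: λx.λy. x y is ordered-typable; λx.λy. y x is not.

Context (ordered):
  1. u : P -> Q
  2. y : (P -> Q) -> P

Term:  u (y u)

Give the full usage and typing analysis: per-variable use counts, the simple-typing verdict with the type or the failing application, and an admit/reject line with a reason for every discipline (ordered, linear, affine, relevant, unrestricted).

usage: u=2; y=1
left-to-right use order: u, y, u
typing: well-typed — term : Q
ordered: ✗, uses contraction: u ×2
linear: ✗, uses contraction: u ×2
affine: ✗, uses contraction: u ×2
relevant: ✓, every one of u, y appears
unrestricted: ✓, type-checks (Q) and nothing is barred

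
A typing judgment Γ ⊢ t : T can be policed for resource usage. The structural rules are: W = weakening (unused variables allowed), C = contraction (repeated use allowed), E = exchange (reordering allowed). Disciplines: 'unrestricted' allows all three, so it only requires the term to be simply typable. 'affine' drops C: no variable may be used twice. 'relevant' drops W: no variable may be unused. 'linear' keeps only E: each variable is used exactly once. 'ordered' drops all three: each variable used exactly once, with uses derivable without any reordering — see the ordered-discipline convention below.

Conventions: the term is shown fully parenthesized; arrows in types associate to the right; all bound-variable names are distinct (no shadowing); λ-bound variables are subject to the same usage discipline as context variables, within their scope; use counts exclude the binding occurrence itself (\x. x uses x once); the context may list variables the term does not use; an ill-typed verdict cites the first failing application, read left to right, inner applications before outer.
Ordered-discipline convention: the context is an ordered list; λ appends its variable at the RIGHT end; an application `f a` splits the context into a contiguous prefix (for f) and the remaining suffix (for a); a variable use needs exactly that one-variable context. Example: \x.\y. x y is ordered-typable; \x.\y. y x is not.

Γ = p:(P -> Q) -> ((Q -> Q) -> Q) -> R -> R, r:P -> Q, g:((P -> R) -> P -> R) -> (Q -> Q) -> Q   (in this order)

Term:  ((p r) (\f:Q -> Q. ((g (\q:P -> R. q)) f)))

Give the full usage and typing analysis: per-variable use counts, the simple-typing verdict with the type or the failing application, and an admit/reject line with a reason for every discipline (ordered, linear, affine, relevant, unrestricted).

use counts: p: 1×; r: 1×; g: 1×; f (λ-bound): 1×; q (λ-bound): 1×
uses in reading order: p, r, g, q, f
typing: well-typed — term : R -> R
ordered: ✓, single-use (p, r, g, f, q), ordered derivation ok
linear: ✓, each of p, r, g, f, q used exactly once
affine: ✓, no duplicate uses among p, r, g, f, q
relevant: ✓, at least one use each (p, r, g, f, q)
unrestricted: ✓, simply typable at R -> R; W, C, E all held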